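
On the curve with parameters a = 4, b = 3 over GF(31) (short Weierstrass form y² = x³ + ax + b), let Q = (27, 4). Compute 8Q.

(27, 27)

Double-and-add on 8 = (1000)₂. Start with Q = (27, 4) for the leading 1-bit.
double: tangent at (27, 4): λ = (3·27² + 4)/(2·4) ≡ 21/8. 8⁻¹ ≡ 4 (mod 31) since 8·4 = 32 ≡ 1, so λ ≡ 21·4 ≡ 22.
  x = λ² - 27 - 27 = 484 - 54 ≡ 27; y = λ·(27 - 27) - 4 ≡ 27. → (27, 27)
double: tangent at (27, 27): λ = (3·27² + 4)/(2·27) ≡ 21/23. 23⁻¹ ≡ 27 (mod 31), so λ ≡ 21·27 ≡ 9.
  x = λ² - 27 - 27 = 81 - 54 ≡ 27; y = λ·(27 - 27) - 27 ≡ 4. → (27, 4)
double: tangent at (27, 4): λ = (3·27² + 4)/(2·4) ≡ 21/8. 8⁻¹ ≡ 4 (mod 31), so λ ≡ 21·4 ≡ 22.
  x = λ² - 27 - 27 = 484 - 54 ≡ 27; y = λ·(27 - 27) - 4 ≡ 27. → (27, 27)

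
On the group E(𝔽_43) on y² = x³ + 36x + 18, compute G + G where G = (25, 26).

tangent at (25, 26): λ = (3·25² + 36)/(2·26) ≡ 19/9. 9⁻¹ ≡ 24 (mod 43), so λ ≡ 19·24 ≡ 26.
  x = λ² - 25 - 25 = 676 - 50 ≡ 24; y = λ·(25 - 24) - 26 ≡ 0. → (24, 0)

(24, 0)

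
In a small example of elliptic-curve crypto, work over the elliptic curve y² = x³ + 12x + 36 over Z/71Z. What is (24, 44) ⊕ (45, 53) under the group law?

(50, 26)

(24, 44) + (45, 53). λ = (53 - 44)/(45 - 24) ≡ 9/21 mod 71. 21⁻¹ ≡ 44 (mod 71), so λ ≡ 41.
  x = λ² - 24 - 45 = 1681 - 69 ≡ 50; y = λ·(24 - 50) - 44 ≡ 26. → (50, 26)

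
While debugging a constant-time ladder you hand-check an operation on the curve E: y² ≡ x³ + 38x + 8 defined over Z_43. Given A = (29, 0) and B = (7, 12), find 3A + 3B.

First 3A:
Repeated addition: build up to 3A.
2A: (29, 0) + (29, 0): same x and y₁ ≡ -y₂, so the sum is O.
3A: O + (29, 0) = (29, 0) (identity).
3A = (29, 0).
Next 3B:
Repeated addition: build up to 3B.
2B: tangent at (7, 12): λ = (3·7² + 38)/(2·12) ≡ 13/24. 24⁻¹ ≡ 9 (mod 43) since 24·9 = 216 ≡ 1, so λ ≡ 13·9 ≡ 31.
  x = λ² - 7 - 7 = 961 - 14 ≡ 1; y = λ·(7 - 1) - 12 ≡ 2. → (1, 2)
3B: (1, 2) + (7, 12). λ = (12 - 2)/(7 - 1) ≡ 10/6 mod 43. 6⁻¹ ≡ 36 (mod 43) since 6·36 = 216 ≡ 1, so λ ≡ 16.
  x = λ² - 1 - 7 = 256 - 8 ≡ 33; y = λ·(1 - 33) - 2 ≡ 2. → (33, 2)
3B = (33, 2).
Finally 3A + 3B:
(29, 0) + (33, 2). λ = (2 - 0)/(33 - 29) ≡ 2/4 mod 43. 4⁻¹ ≡ 11 (mod 43) since 4·11 = 44 ≡ 1, so λ ≡ 22.
  x = λ² - 29 - 33 = 484 - 62 ≡ 35; y = λ·(29 - 35) - 0 ≡ 40. → (35, 40)

(35, 40)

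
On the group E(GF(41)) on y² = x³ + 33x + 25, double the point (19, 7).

(35, 12)

tangent at (19, 7): λ = (3·19² + 33)/(2·7) ≡ 9/14. 14⁻¹ ≡ 3 (mod 41) since 14·3 = 42 ≡ 1, so λ ≡ 9·3 ≡ 27.
  x = λ² - 19 - 19 = 729 - 38 ≡ 35; y = λ·(19 - 35) - 7 ≡ 12. → (35, 12)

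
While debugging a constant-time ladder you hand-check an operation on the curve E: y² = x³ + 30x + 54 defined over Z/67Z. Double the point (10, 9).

(63, 2)

tangent at (10, 9): λ = (3·10² + 30)/(2·9) ≡ 62/18. 18⁻¹ ≡ 41 (mod 67), so λ ≡ 62·41 ≡ 63.
  x = λ² - 10 - 10 = 3969 - 20 ≡ 63; y = λ·(10 - 63) - 9 ≡ 2. → (63, 2)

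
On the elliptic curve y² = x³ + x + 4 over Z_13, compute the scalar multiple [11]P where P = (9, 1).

Double-and-add on 11 = (1011)₂. Start with P = (9, 1) for the leading 1-bit.
double: tangent at (9, 1): λ = (3·9² + 1)/(2·1) ≡ 10/2. 2⁻¹ ≡ 7 (mod 13), so λ ≡ 10·7 ≡ 5.
  x = λ² - 9 - 9 = 25 - 18 ≡ 7; y = λ·(9 - 7) - 1 ≡ 9. → (7, 9)
double: tangent at (7, 9): λ = (3·7² + 1)/(2·9) ≡ 5/5. 5⁻¹ ≡ 8 (mod 13) since 5·8 = 40 ≡ 1, so λ ≡ 5·8 ≡ 1.
  x = λ² - 7 - 7 = 1 - 14 ≡ 0; y = λ·(7 - 0) - 9 ≡ 11. → (0, 11)
add P: (0, 11) + (9, 1). λ = (1 - 11)/(9 - 0) ≡ 3/9 mod 13. 9⁻¹ ≡ 3 (mod 13), so λ ≡ 9.
  x = λ² - 0 - 9 = 81 - 9 ≡ 7; y = λ·(0 - 7) - 11 ≡ 4. → (7, 4)
double: tangent at (7, 4): λ = (3·7² + 1)/(2·4) ≡ 5/8. 8⁻¹ ≡ 5 (mod 13), so λ ≡ 5·5 ≡ 12.
  x = λ² - 7 - 7 = 144 - 14 ≡ 0; y = λ·(7 - 0) - 4 ≡ 2. → (0, 2)
add P: (0, 2) + (9, 1). λ = (1 - 2)/(9 - 0) ≡ 12/9 mod 13. 9⁻¹ ≡ 3 (mod 13), so λ ≡ 10.
  x = λ² - 0 - 9 = 100 - 9 ≡ 0; y = λ·(0 - 0) - 2 ≡ 11. → (0, 11)

(0, 11)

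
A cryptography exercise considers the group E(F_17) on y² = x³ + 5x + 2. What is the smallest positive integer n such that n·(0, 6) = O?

5

2P: tangent at (0, 6): λ = (3·0² + 5)/(2·6) ≡ 5/12. 12⁻¹ ≡ 10 (mod 17), so λ ≡ 5·10 ≡ 16.
  x = λ² - 0 - 0 = 256 - 0 ≡ 1; y = λ·(0 - 1) - 6 ≡ 12. → (1, 12)
3P: (1, 12) + (0, 6). λ = (6 - 12)/(0 - 1) ≡ 11/16 mod 17. 16⁻¹ ≡ 16 (mod 17) since 16·16 = 256 ≡ 1, so λ ≡ 6.
  x = λ² - 1 - 0 = 36 - 1 ≡ 1; y = λ·(1 - 1) - 12 ≡ 5. → (1, 5)
4P: (1, 5) + (0, 6). λ = (6 - 5)/(0 - 1) ≡ 1/16 mod 17. 16⁻¹ ≡ 16 (mod 17) since 16·16 = 256 ≡ 1, so λ ≡ 16.
  x = λ² - 1 - 0 = 256 - 1 ≡ 0; y = λ·(1 - 0) - 5 ≡ 11. → (0, 11)
5P: (0, 11) + (0, 6): same x and y₁ ≡ -y₂, so the sum is O.
5P = O, so the order is 5.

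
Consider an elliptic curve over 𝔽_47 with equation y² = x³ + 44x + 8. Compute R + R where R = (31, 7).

(12, 14)

tangent at (31, 7): λ = (3·31² + 44)/(2·7) ≡ 13/14. 14⁻¹ ≡ 37 (mod 47) since 14·37 = 518 ≡ 1, so λ ≡ 13·37 ≡ 11.
  x = λ² - 31 - 31 = 121 - 62 ≡ 12; y = λ·(31 - 12) - 7 ≡ 14. → (12, 14)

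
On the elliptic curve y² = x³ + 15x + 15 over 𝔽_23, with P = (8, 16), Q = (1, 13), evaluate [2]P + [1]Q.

First 2P:
Repeated addition: build up to 2P.
2P: tangent at (8, 16): λ = (3·8² + 15)/(2·16) ≡ 0/9. 9⁻¹ ≡ 18 (mod 23), so λ ≡ 0·18 ≡ 0.
  x = λ² - 8 - 8 = 0 - 16 ≡ 7; y = λ·(8 - 7) - 16 ≡ 7. → (7, 7)
2P = (7, 7).
Finally 2P + Q:
(7, 7) + (1, 13). λ = (13 - 7)/(1 - 7) ≡ 6/17 mod 23. 17⁻¹ ≡ 19 (mod 23), so λ ≡ 22.
  x = λ² - 7 - 1 = 484 - 8 ≡ 16; y = λ·(7 - 16) - 7 ≡ 2. → (16, 2)

(16, 2)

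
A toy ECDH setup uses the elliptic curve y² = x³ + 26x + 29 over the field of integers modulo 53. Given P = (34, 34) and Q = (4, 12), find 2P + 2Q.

First 2P:
Repeated addition: build up to 2P.
2P: tangent at (34, 34): λ = (3·34² + 26)/(2·34) ≡ 49/15. 15⁻¹ ≡ 46 (mod 53) since 15·46 = 690 ≡ 1, so λ ≡ 49·46 ≡ 28.
  x = λ² - 34 - 34 = 784 - 68 ≡ 27; y = λ·(34 - 27) - 34 ≡ 3. → (27, 3)
2P = (27, 3).
Next 2Q:
Repeated addition: build up to 2Q.
2Q: tangent at (4, 12): λ = (3·4² + 26)/(2·12) ≡ 21/24. 24⁻¹ ≡ 42 (mod 53) since 24·42 = 1008 ≡ 1, so λ ≡ 21·42 ≡ 34.
  x = λ² - 4 - 4 = 1156 - 8 ≡ 35; y = λ·(4 - 35) - 12 ≡ 47. → (35, 47)
2Q = (35, 47).
Finally 2P + 2Q:
(27, 3) + (35, 47). λ = (47 - 3)/(35 - 27) ≡ 44/8 mod 53. 8⁻¹ ≡ 20 (mod 53) since 8·20 = 160 ≡ 1, so λ ≡ 32.
  x = λ² - 27 - 35 = 1024 - 62 ≡ 8; y = λ·(27 - 8) - 3 ≡ 22. → (8, 22)

(8, 22)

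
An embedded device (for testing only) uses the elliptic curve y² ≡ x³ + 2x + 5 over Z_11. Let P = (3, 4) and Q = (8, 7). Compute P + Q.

(3, 7)

(3, 4) + (8, 7). λ = (7 - 4)/(8 - 3) ≡ 3/5 mod 11. 5⁻¹ ≡ 9 (mod 11), so λ ≡ 5.
  x = λ² - 3 - 8 = 25 - 11 ≡ 3; y = λ·(3 - 3) - 4 ≡ 7. → (3, 7)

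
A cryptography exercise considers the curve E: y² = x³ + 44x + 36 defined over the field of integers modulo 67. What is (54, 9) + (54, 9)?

tangent at (54, 9): λ = (3·54² + 44)/(2·9) ≡ 15/18. 18⁻¹ ≡ 41 (mod 67) since 18·41 = 738 ≡ 1, so λ ≡ 15·41 ≡ 12.
  x = λ² - 54 - 54 = 144 - 108 ≡ 36; y = λ·(54 - 36) - 9 ≡ 6. → (36, 6)

(36, 6)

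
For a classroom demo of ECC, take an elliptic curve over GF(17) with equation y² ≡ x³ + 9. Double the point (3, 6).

(15, 1)

tangent at (3, 6): λ = (3·3² + 0)/(2·6) ≡ 10/12. 12⁻¹ ≡ 10 (mod 17), so λ ≡ 10·10 ≡ 15.
  x = λ² - 3 - 3 = 225 - 6 ≡ 15; y = λ·(3 - 15) - 6 ≡ 1. → (15, 1)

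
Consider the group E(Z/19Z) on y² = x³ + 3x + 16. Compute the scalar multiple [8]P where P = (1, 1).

O

Repeated addition: build up to 8P.
2P: tangent at (1, 1): λ = (3·1² + 3)/(2·1) ≡ 6/2. 2⁻¹ ≡ 10 (mod 19), so λ ≡ 6·10 ≡ 3.
  x = λ² - 1 - 1 = 9 - 2 ≡ 7; y = λ·(1 - 7) - 1 ≡ 0. → (7, 0)
3P: (7, 0) + (1, 1). λ = (1 - 0)/(1 - 7) ≡ 1/13 mod 19. 13⁻¹ ≡ 3 (mod 19) since 13·3 = 39 ≡ 1, so λ ≡ 3.
  x = λ² - 7 - 1 = 9 - 8 ≡ 1; y = λ·(7 - 1) - 0 ≡ 18. → (1, 18)
4P: (1, 18) + (1, 1): same x and y₁ ≡ -y₂, so the sum is 𝒪.
5P: 𝒪 + (1, 1) = (1, 1) (identity).
6P: tangent at (1, 1): λ = (3·1² + 3)/(2·1) ≡ 6/2. 2⁻¹ ≡ 10 (mod 19), so λ ≡ 6·10 ≡ 3.
  x = λ² - 1 - 1 = 9 - 2 ≡ 7; y = λ·(1 - 7) - 1 ≡ 0. → (7, 0)
7P: (7, 0) + (1, 1). λ = (1 - 0)/(1 - 7) ≡ 1/13 mod 19. 13⁻¹ ≡ 3 (mod 19) since 13·3 = 39 ≡ 1, so λ ≡ 3.
  x = λ² - 7 - 1 = 9 - 8 ≡ 1; y = λ·(7 - 1) - 0 ≡ 18. → (1, 18)
8P: (1, 18) + (1, 1): same x and y₁ ≡ -y₂, so the sum is 𝒪.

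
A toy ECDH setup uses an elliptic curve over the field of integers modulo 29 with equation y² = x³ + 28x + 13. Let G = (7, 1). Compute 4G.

Repeated addition: build up to 4G.
2G: tangent at (7, 1): λ = (3·7² + 28)/(2·1) ≡ 1/2. 2⁻¹ ≡ 15 (mod 29), so λ ≡ 1·15 ≡ 15.
  x = λ² - 7 - 7 = 225 - 14 ≡ 8; y = λ·(7 - 8) - 1 ≡ 13. → (8, 13)
3G: (8, 13) + (7, 1). λ = (1 - 13)/(7 - 8) ≡ 17/28 mod 29. 28⁻¹ ≡ 28 (mod 29) since 28·28 = 784 ≡ 1, so λ ≡ 12.
  x = λ² - 8 - 7 = 144 - 15 ≡ 13; y = λ·(8 - 13) - 13 ≡ 14. → (13, 14)
4G: (13, 14) + (7, 1). λ = (1 - 14)/(7 - 13) ≡ 16/23 mod 29. 23⁻¹ ≡ 24 (mod 29), so λ ≡ 7.
  x = λ² - 13 - 7 = 49 - 20 ≡ 0; y = λ·(13 - 0) - 14 ≡ 19. → (0, 19)

(0, 19)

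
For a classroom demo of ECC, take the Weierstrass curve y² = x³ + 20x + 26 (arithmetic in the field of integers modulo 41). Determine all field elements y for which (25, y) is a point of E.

x³ + 20x + 26 = 16151 ≡ 38 (mod 41).
38 is a non-residue mod 41; no y exists.

none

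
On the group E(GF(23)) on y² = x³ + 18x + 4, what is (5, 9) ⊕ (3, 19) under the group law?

(17, 5)

(5, 9) + (3, 19). λ = (19 - 9)/(3 - 5) ≡ 10/21 mod 23. 21⁻¹ ≡ 11 (mod 23) since 21·11 = 231 ≡ 1, so λ ≡ 18.
  x = λ² - 5 - 3 = 324 - 8 ≡ 17; y = λ·(5 - 17) - 9 ≡ 5. → (17, 5)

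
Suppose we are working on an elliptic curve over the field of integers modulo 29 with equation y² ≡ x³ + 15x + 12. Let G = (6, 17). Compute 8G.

O

Repeated addition: build up to 8G.
2G: tangent at (6, 17): λ = (3·6² + 15)/(2·17) ≡ 7/5. 5⁻¹ ≡ 6 (mod 29), so λ ≡ 7·6 ≡ 13.
  x = λ² - 6 - 6 = 169 - 12 ≡ 12; y = λ·(6 - 12) - 17 ≡ 21. → (12, 21)
3G: (12, 21) + (6, 17). λ = (17 - 21)/(6 - 12) ≡ 25/23 mod 29. 23⁻¹ ≡ 24 (mod 29) since 23·24 = 552 ≡ 1, so λ ≡ 20.
  x = λ² - 12 - 6 = 400 - 18 ≡ 5; y = λ·(12 - 5) - 21 ≡ 3. → (5, 3)
4G: (5, 3) + (6, 17). λ = (17 - 3)/(6 - 5) ≡ 14/1 mod 29. 1⁻¹ ≡ 1 (mod 29) since 1·1 = 1 ≡ 1, so λ ≡ 14.
  x = λ² - 5 - 6 = 196 - 11 ≡ 11; y = λ·(5 - 11) - 3 ≡ 0. → (11, 0)
5G: (11, 0) + (6, 17). λ = (17 - 0)/(6 - 11) ≡ 17/24 mod 29. 24⁻¹ ≡ 23 (mod 29) since 24·23 = 552 ≡ 1, so λ ≡ 14.
  x = λ² - 11 - 6 = 196 - 17 ≡ 5; y = λ·(11 - 5) - 0 ≡ 26. → (5, 26)
6G: (5, 26) + (6, 17). λ = (17 - 26)/(6 - 5) ≡ 20/1 mod 29. 1⁻¹ ≡ 1 (mod 29) since 1·1 = 1 ≡ 1, so λ ≡ 20.
  x = λ² - 5 - 6 = 400 - 11 ≡ 12; y = λ·(5 - 12) - 26 ≡ 8. → (12, 8)
7G: (12, 8) + (6, 17). λ = (17 - 8)/(6 - 12) ≡ 9/23 mod 29. 23⁻¹ ≡ 24 (mod 29), so λ ≡ 13.
  x = λ² - 12 - 6 = 169 - 18 ≡ 6; y = λ·(12 - 6) - 8 ≡ 12. → (6, 12)
8G: (6, 12) + (6, 17): same x and y₁ ≡ -y₂, so the sum is the point at infinity.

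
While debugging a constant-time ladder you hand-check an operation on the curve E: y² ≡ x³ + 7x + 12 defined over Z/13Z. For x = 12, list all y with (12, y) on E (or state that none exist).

2, 11

x³ + 7x + 12 = 1824 ≡ 4 (mod 13).
Square roots of 4 mod 13: 2 and 11 (since 2² = 4 ≡ 4).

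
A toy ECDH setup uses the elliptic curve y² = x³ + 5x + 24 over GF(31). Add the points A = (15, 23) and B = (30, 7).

(15, 23) + (30, 7). λ = (7 - 23)/(30 - 15) ≡ 15/15 mod 31. 15⁻¹ ≡ 29 (mod 31) since 15·29 = 435 ≡ 1, so λ ≡ 1.
  x = λ² - 15 - 30 = 1 - 45 ≡ 18; y = λ·(15 - 18) - 23 ≡ 5. → (18, 5)

(18, 5)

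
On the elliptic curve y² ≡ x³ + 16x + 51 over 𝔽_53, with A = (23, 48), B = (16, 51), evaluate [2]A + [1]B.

(15, 3)

First 2A:
Repeated addition: build up to 2A.
2A: tangent at (23, 48): λ = (3·23² + 16)/(2·48) ≡ 13/43. 43⁻¹ ≡ 37 (mod 53) since 43·37 = 1591 ≡ 1, so λ ≡ 13·37 ≡ 4.
  x = λ² - 23 - 23 = 16 - 46 ≡ 23; y = λ·(23 - 23) - 48 ≡ 5. → (23, 5)
2A = (23, 5).
Finally 2A + B:
(23, 5) + (16, 51). λ = (51 - 5)/(16 - 23) ≡ 46/46 mod 53. 46⁻¹ ≡ 15 (mod 53) since 46·15 = 690 ≡ 1, so λ ≡ 1.
  x = λ² - 23 - 16 = 1 - 39 ≡ 15; y = λ·(23 - 15) - 5 ≡ 3. → (15, 3)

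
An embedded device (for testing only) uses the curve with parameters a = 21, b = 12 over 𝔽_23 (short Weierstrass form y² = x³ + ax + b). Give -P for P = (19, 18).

-(19, 18) = (19, -18 mod 23) = (19, 5).

(19, 5)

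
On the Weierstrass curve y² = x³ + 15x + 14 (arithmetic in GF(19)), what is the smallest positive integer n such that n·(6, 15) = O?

2P: tangent at (6, 15): λ = (3·6² + 15)/(2·15) ≡ 9/11. 11⁻¹ ≡ 7 (mod 19) since 11·7 = 77 ≡ 1, so λ ≡ 9·7 ≡ 6.
  x = λ² - 6 - 6 = 36 - 12 ≡ 5; y = λ·(6 - 5) - 15 ≡ 10. → (5, 10)
3P: (5, 10) + (6, 15). λ = (15 - 10)/(6 - 5) ≡ 5/1 mod 19. 1⁻¹ ≡ 1 (mod 19), so λ ≡ 5.
  x = λ² - 5 - 6 = 25 - 11 ≡ 14; y = λ·(5 - 14) - 10 ≡ 2. → (14, 2)
4P: (14, 2) + (6, 15). λ = (15 - 2)/(6 - 14) ≡ 13/11 mod 19. 11⁻¹ ≡ 7 (mod 19), so λ ≡ 15.
  x = λ² - 14 - 6 = 225 - 20 ≡ 15; y = λ·(14 - 15) - 2 ≡ 2. → (15, 2)
5P: (15, 2) + (6, 15). λ = (15 - 2)/(6 - 15) ≡ 13/10 mod 19. 10⁻¹ ≡ 2 (mod 19), so λ ≡ 7.
  x = λ² - 15 - 6 = 49 - 21 ≡ 9; y = λ·(15 - 9) - 2 ≡ 2. → (9, 2)
6P: (9, 2) + (6, 15). λ = (15 - 2)/(6 - 9) ≡ 13/16 mod 19. 16⁻¹ ≡ 6 (mod 19), so λ ≡ 2.
  x = λ² - 9 - 6 = 4 - 15 ≡ 8; y = λ·(9 - 8) - 2 ≡ 0. → (8, 0)
7P: (8, 0) + (6, 15). λ = (15 - 0)/(6 - 8) ≡ 15/17 mod 19. 17⁻¹ ≡ 9 (mod 19), so λ ≡ 2.
  x = λ² - 8 - 6 = 4 - 14 ≡ 9; y = λ·(8 - 9) - 0 ≡ 17. → (9, 17)
8P: (9, 17) + (6, 15). λ = (15 - 17)/(6 - 9) ≡ 17/16 mod 19. 16⁻¹ ≡ 6 (mod 19), so λ ≡ 7.
  x = λ² - 9 - 6 = 49 - 15 ≡ 15; y = λ·(9 - 15) - 17 ≡ 17. → (15, 17)
9P: (15, 17) + (6, 15). λ = (15 - 17)/(6 - 15) ≡ 17/10 mod 19. 10⁻¹ ≡ 2 (mod 19) since 10·2 = 20 ≡ 1, so λ ≡ 15.
  x = λ² - 15 - 6 = 225 - 21 ≡ 14; y = λ·(15 - 14) - 17 ≡ 17. → (14, 17)
10P: (14, 17) + (6, 15). λ = (15 - 17)/(6 - 14) ≡ 17/11 mod 19. 11⁻¹ ≡ 7 (mod 19), so λ ≡ 5.
  x = λ² - 14 - 6 = 25 - 20 ≡ 5; y = λ·(14 - 5) - 17 ≡ 9. → (5, 9)
11P: (5, 9) + (6, 15). λ = (15 - 9)/(6 - 5) ≡ 6/1 mod 19. 1⁻¹ ≡ 1 (mod 19) since 1·1 = 1 ≡ 1, so λ ≡ 6.
  x = λ² - 5 - 6 = 36 - 11 ≡ 6; y = λ·(5 - 6) - 9 ≡ 4. → (6, 4)
12P: (6, 4) + (6, 15): same x and y₁ ≡ -y₂, so the sum is O.
12P = O, so the order is 12.

12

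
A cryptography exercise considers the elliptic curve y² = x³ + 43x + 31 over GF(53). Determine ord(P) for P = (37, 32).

2P: tangent at (37, 32): λ = (3·37² + 43)/(2·32) ≡ 16/11. 11⁻¹ ≡ 29 (mod 53), so λ ≡ 16·29 ≡ 40.
  x = λ² - 37 - 37 = 1600 - 74 ≡ 42; y = λ·(37 - 42) - 32 ≡ 33. → (42, 33)
3P: (42, 33) + (37, 32). λ = (32 - 33)/(37 - 42) ≡ 52/48 mod 53. 48⁻¹ ≡ 21 (mod 53), so λ ≡ 32.
  x = λ² - 42 - 37 = 1024 - 79 ≡ 44; y = λ·(42 - 44) - 33 ≡ 9. → (44, 9)
4P: (44, 9) + (37, 32). λ = (32 - 9)/(37 - 44) ≡ 23/46 mod 53. 46⁻¹ ≡ 15 (mod 53), so λ ≡ 27.
  x = λ² - 44 - 37 = 729 - 81 ≡ 12; y = λ·(44 - 12) - 9 ≡ 7. → (12, 7)
5P: (12, 7) + (37, 32). λ = (32 - 7)/(37 - 12) ≡ 25/25 mod 53. 25⁻¹ ≡ 17 (mod 53) since 25·17 = 425 ≡ 1, so λ ≡ 1.
  x = λ² - 12 - 37 = 1 - 49 ≡ 5; y = λ·(12 - 5) - 7 ≡ 0. → (5, 0)
6P: (5, 0) + (37, 32). λ = (32 - 0)/(37 - 5) ≡ 32/32 mod 53. 32⁻¹ ≡ 5 (mod 53), so λ ≡ 1.
  x = λ² - 5 - 37 = 1 - 42 ≡ 12; y = λ·(5 - 12) - 0 ≡ 46. → (12, 46)
7P: (12, 46) + (37, 32). λ = (32 - 46)/(37 - 12) ≡ 39/25 mod 53. 25⁻¹ ≡ 17 (mod 53) since 25·17 = 425 ≡ 1, so λ ≡ 27.
  x = λ² - 12 - 37 = 729 - 49 ≡ 44; y = λ·(12 - 44) - 46 ≡ 44. → (44, 44)
8P: (44, 44) + (37, 32). λ = (32 - 44)/(37 - 44) ≡ 41/46 mod 53. 46⁻¹ ≡ 15 (mod 53), so λ ≡ 32.
  x = λ² - 44 - 37 = 1024 - 81 ≡ 42; y = λ·(44 - 42) - 44 ≡ 20. → (42, 20)
9P: (42, 20) + (37, 32). λ = (32 - 20)/(37 - 42) ≡ 12/48 mod 53. 48⁻¹ ≡ 21 (mod 53), so λ ≡ 40.
  x = λ² - 42 - 37 = 1600 - 79 ≡ 37; y = λ·(42 - 37) - 20 ≡ 21. → (37, 21)
10P: (37, 21) + (37, 32): same x and y₁ ≡ -y₂, so the sum is O.
10P = O, so the order is 10.

10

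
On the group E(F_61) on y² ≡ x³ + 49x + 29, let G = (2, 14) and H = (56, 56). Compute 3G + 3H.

First 3G:
Repeated addition: build up to 3G.
2G: tangent at (2, 14): λ = (3·2² + 49)/(2·14) ≡ 0/28. 28⁻¹ ≡ 24 (mod 61), so λ ≡ 0·24 ≡ 0.
  x = λ² - 2 - 2 = 0 - 4 ≡ 57; y = λ·(2 - 57) - 14 ≡ 47. → (57, 47)
3G: (57, 47) + (2, 14). λ = (14 - 47)/(2 - 57) ≡ 28/6 mod 61. 6⁻¹ ≡ 51 (mod 61) since 6·51 = 306 ≡ 1, so λ ≡ 25.
  x = λ² - 57 - 2 = 625 - 59 ≡ 17; y = λ·(57 - 17) - 47 ≡ 38. → (17, 38)
3G = (17, 38).
Next 3H:
Repeated addition: build up to 3H.
2H: tangent at (56, 56): λ = (3·56² + 49)/(2·56) ≡ 2/51. 51⁻¹ ≡ 6 (mod 61), so λ ≡ 2·6 ≡ 12.
  x = λ² - 56 - 56 = 144 - 112 ≡ 32; y = λ·(56 - 32) - 56 ≡ 49. → (32, 49)
3H: (32, 49) + (56, 56). λ = (56 - 49)/(56 - 32) ≡ 7/24 mod 61. 24⁻¹ ≡ 28 (mod 61), so λ ≡ 13.
  x = λ² - 32 - 56 = 169 - 88 ≡ 20; y = λ·(32 - 20) - 49 ≡ 46. → (20, 46)
3H = (20, 46).
Finally 3G + 3H:
(17, 38) + (20, 46). λ = (46 - 38)/(20 - 17) ≡ 8/3 mod 61. 3⁻¹ ≡ 41 (mod 61), so λ ≡ 23.
  x = λ² - 17 - 20 = 529 - 37 ≡ 4; y = λ·(17 - 4) - 38 ≡ 17. → (4, 17)

(4, 17)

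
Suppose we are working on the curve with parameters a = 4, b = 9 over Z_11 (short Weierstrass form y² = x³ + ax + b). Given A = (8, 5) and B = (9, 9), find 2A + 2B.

First 2A:
Repeated addition: build up to 2A.
2A: tangent at (8, 5): λ = (3·8² + 4)/(2·5) ≡ 9/10. 10⁻¹ ≡ 10 (mod 11), so λ ≡ 9·10 ≡ 2.
  x = λ² - 8 - 8 = 4 - 16 ≡ 10; y = λ·(8 - 10) - 5 ≡ 2. → (10, 2)
2A = (10, 2).
Next 2B:
Repeated addition: build up to 2B.
2B: tangent at (9, 9): λ = (3·9² + 4)/(2·9) ≡ 5/7. 7⁻¹ ≡ 8 (mod 11), so λ ≡ 5·8 ≡ 7.
  x = λ² - 9 - 9 = 49 - 18 ≡ 9; y = λ·(9 - 9) - 9 ≡ 2. → (9, 2)
2B = (9, 2).
Finally 2A + 2B:
(10, 2) + (9, 2). λ = (2 - 2)/(9 - 10) ≡ 0/10 mod 11. 10⁻¹ ≡ 10 (mod 11) since 10·10 = 100 ≡ 1, so λ ≡ 0.
  x = λ² - 10 - 9 = 0 - 19 ≡ 3; y = λ·(10 - 3) - 2 ≡ 9. → (3, 9)

(3, 9)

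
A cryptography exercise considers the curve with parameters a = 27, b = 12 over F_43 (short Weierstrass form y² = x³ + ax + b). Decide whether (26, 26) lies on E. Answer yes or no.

y² = 26² ≡ 31; x³ + 27x + 12 = 18290 ≡ 15 (mod 43). 31 ≠ 15.

no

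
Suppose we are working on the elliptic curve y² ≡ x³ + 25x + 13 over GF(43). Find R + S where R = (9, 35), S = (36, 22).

(9, 35) + (36, 22). λ = (22 - 35)/(36 - 9) ≡ 30/27 mod 43. 27⁻¹ ≡ 8 (mod 43), so λ ≡ 25.
  x = λ² - 9 - 36 = 625 - 45 ≡ 21; y = λ·(9 - 21) - 35 ≡ 9. → (21, 9)

(21, 9)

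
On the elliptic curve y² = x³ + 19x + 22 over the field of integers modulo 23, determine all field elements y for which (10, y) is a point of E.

x³ + 19x + 22 = 1212 ≡ 16 (mod 23).
Square roots of 16 mod 23: 4 and 19 (since 4² = 16 ≡ 16).

4, 19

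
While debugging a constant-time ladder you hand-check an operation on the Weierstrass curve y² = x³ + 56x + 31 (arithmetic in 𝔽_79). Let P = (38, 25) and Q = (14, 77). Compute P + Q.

(38, 25) + (14, 77). λ = (77 - 25)/(14 - 38) ≡ 52/55 mod 79. 55⁻¹ ≡ 23 (mod 79) since 55·23 = 1265 ≡ 1, so λ ≡ 11.
  x = λ² - 38 - 14 = 121 - 52 ≡ 69; y = λ·(38 - 69) - 25 ≡ 29. → (69, 29)

(69, 29)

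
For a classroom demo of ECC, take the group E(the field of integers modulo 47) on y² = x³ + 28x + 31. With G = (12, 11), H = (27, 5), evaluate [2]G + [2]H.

(42, 46)

First 2G:
Repeated addition: build up to 2G.
2G: tangent at (12, 11): λ = (3·12² + 28)/(2·11) ≡ 37/22. 22⁻¹ ≡ 15 (mod 47), so λ ≡ 37·15 ≡ 38.
  x = λ² - 12 - 12 = 1444 - 24 ≡ 10; y = λ·(12 - 10) - 11 ≡ 18. → (10, 18)
2G = (10, 18).
Next 2H:
Repeated addition: build up to 2H.
2H: tangent at (27, 5): λ = (3·27² + 28)/(2·5) ≡ 6/10. 10⁻¹ ≡ 33 (mod 47), so λ ≡ 6·33 ≡ 10.
  x = λ² - 27 - 27 = 100 - 54 ≡ 46; y = λ·(27 - 46) - 5 ≡ 40. → (46, 40)
2H = (46, 40).
Finally 2G + 2H:
(10, 18) + (46, 40). λ = (40 - 18)/(46 - 10) ≡ 22/36 mod 47. 36⁻¹ ≡ 17 (mod 47) since 36·17 = 612 ≡ 1, so λ ≡ 45.
  x = λ² - 10 - 46 = 2025 - 56 ≡ 42; y = λ·(10 - 42) - 18 ≡ 46. → (42, 46)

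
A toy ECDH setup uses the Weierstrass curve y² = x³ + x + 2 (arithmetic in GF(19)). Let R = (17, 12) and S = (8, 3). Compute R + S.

(17, 12) + (8, 3). λ = (3 - 12)/(8 - 17) ≡ 10/10 mod 19. 10⁻¹ ≡ 2 (mod 19), so λ ≡ 1.
  x = λ² - 17 - 8 = 1 - 25 ≡ 14; y = λ·(17 - 14) - 12 ≡ 10. → (14, 10)

(14, 10)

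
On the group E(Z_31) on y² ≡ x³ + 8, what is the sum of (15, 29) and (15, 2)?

O

The two points share x = 15 and their y-coordinates satisfy 29 + 2 ≡ 0 (mod 31), so they are inverses. Their sum is O.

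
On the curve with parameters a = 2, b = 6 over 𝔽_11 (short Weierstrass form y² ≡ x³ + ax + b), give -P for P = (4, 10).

-(4, 10) = (4, -10 mod 11) = (4, 1).

(4, 1)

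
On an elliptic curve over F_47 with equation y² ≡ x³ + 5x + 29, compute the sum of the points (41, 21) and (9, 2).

(22, 27)

(41, 21) + (9, 2). λ = (2 - 21)/(9 - 41) ≡ 28/15 mod 47. 15⁻¹ ≡ 22 (mod 47) since 15·22 = 330 ≡ 1, so λ ≡ 5.
  x = λ² - 41 - 9 = 25 - 50 ≡ 22; y = λ·(41 - 22) - 21 ≡ 27. → (22, 27)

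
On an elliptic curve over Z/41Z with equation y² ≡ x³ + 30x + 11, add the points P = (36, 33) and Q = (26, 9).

(11, 27)

(36, 33) + (26, 9). λ = (9 - 33)/(26 - 36) ≡ 17/31 mod 41. 31⁻¹ ≡ 4 (mod 41) since 31·4 = 124 ≡ 1, so λ ≡ 27.
  x = λ² - 36 - 26 = 729 - 62 ≡ 11; y = λ·(36 - 11) - 33 ≡ 27. → (11, 27)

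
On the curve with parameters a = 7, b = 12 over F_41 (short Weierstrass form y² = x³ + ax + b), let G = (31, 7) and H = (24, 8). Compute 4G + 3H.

(9, 36)

First 4G:
Double-and-add on 4 = (100)₂. Start with G = (31, 7) for the leading 1-bit.
double: tangent at (31, 7): λ = (3·31² + 7)/(2·7) ≡ 20/14. 14⁻¹ ≡ 3 (mod 41), so λ ≡ 20·3 ≡ 19.
  x = λ² - 31 - 31 = 361 - 62 ≡ 12; y = λ·(31 - 12) - 7 ≡ 26. → (12, 26)
double: tangent at (12, 26): λ = (3·12² + 7)/(2·26) ≡ 29/11. 11⁻¹ ≡ 15 (mod 41), so λ ≡ 29·15 ≡ 25.
  x = λ² - 12 - 12 = 625 - 24 ≡ 27; y = λ·(12 - 27) - 26 ≡ 9. → (27, 9)
4G = (27, 9).
Next 3H:
Repeated addition: build up to 3H.
2H: tangent at (24, 8): λ = (3·24² + 7)/(2·8) ≡ 13/16. 16⁻¹ ≡ 18 (mod 41), so λ ≡ 13·18 ≡ 29.
  x = λ² - 24 - 24 = 841 - 48 ≡ 14; y = λ·(24 - 14) - 8 ≡ 36. → (14, 36)
3H: (14, 36) + (24, 8). λ = (8 - 36)/(24 - 14) ≡ 13/10 mod 41. 10⁻¹ ≡ 37 (mod 41), so λ ≡ 30.
  x = λ² - 14 - 24 = 900 - 38 ≡ 1; y = λ·(14 - 1) - 36 ≡ 26. → (1, 26)
3H = (1, 26).
Finally 4G + 3H:
(27, 9) + (1, 26). λ = (26 - 9)/(1 - 27) ≡ 17/15 mod 41. 15⁻¹ ≡ 11 (mod 41) since 15·11 = 165 ≡ 1, so λ ≡ 23.
  x = λ² - 27 - 1 = 529 - 28 ≡ 9; y = λ·(27 - 9) - 9 ≡ 36. → (9, 36)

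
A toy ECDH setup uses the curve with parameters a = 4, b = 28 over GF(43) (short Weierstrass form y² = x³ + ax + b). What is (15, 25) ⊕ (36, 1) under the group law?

(17, 8)

(15, 25) + (36, 1). λ = (1 - 25)/(36 - 15) ≡ 19/21 mod 43. 21⁻¹ ≡ 41 (mod 43), so λ ≡ 5.
  x = λ² - 15 - 36 = 25 - 51 ≡ 17; y = λ·(15 - 17) - 25 ≡ 8. → (17, 8)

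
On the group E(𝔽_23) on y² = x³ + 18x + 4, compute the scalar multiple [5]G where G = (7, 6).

Double-and-add on 5 = (101)₂. Start with G = (7, 6) for the leading 1-bit.
double: tangent at (7, 6): λ = (3·7² + 18)/(2·6) ≡ 4/12. 12⁻¹ ≡ 2 (mod 23), so λ ≡ 4·2 ≡ 8.
  x = λ² - 7 - 7 = 64 - 14 ≡ 4; y = λ·(7 - 4) - 6 ≡ 18. → (4, 18)
double: tangent at (4, 18): λ = (3·4² + 18)/(2·18) ≡ 20/13. 13⁻¹ ≡ 16 (mod 23), so λ ≡ 20·16 ≡ 21.
  x = λ² - 4 - 4 = 441 - 8 ≡ 19; y = λ·(4 - 19) - 18 ≡ 12. → (19, 12)
add G: (19, 12) + (7, 6). λ = (6 - 12)/(7 - 19) ≡ 17/11 mod 23. 11⁻¹ ≡ 21 (mod 23) since 11·21 = 231 ≡ 1, so λ ≡ 12.
  x = λ² - 19 - 7 = 144 - 26 ≡ 3; y = λ·(19 - 3) - 12 ≡ 19. → (3, 19)

(3, 19)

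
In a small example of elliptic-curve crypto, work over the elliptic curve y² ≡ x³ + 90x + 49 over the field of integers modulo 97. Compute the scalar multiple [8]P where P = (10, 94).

(83, 64)

Repeated addition: build up to 8P.
2P: tangent at (10, 94): λ = (3·10² + 90)/(2·94) ≡ 2/91. 91⁻¹ ≡ 16 (mod 97), so λ ≡ 2·16 ≡ 32.
  x = λ² - 10 - 10 = 1024 - 20 ≡ 34; y = λ·(10 - 34) - 94 ≡ 11. → (34, 11)
3P: (34, 11) + (10, 94). λ = (94 - 11)/(10 - 34) ≡ 83/73 mod 97. 73⁻¹ ≡ 4 (mod 97), so λ ≡ 41.
  x = λ² - 34 - 10 = 1681 - 44 ≡ 85; y = λ·(34 - 85) - 11 ≡ 32. → (85, 32)
4P: (85, 32) + (10, 94). λ = (94 - 32)/(10 - 85) ≡ 62/22 mod 97. 22⁻¹ ≡ 75 (mod 97) since 22·75 = 1650 ≡ 1, so λ ≡ 91.
  x = λ² - 85 - 10 = 8281 - 95 ≡ 38; y = λ·(85 - 38) - 32 ≡ 74. → (38, 74)
5P: (38, 74) + (10, 94). λ = (94 - 74)/(10 - 38) ≡ 20/69 mod 97. 69⁻¹ ≡ 45 (mod 97) since 69·45 = 3105 ≡ 1, so λ ≡ 27.
  x = λ² - 38 - 10 = 729 - 48 ≡ 2; y = λ·(38 - 2) - 74 ≡ 25. → (2, 25)
6P: (2, 25) + (10, 94). λ = (94 - 25)/(10 - 2) ≡ 69/8 mod 97. 8⁻¹ ≡ 85 (mod 97) since 8·85 = 680 ≡ 1, so λ ≡ 45.
  x = λ² - 2 - 10 = 2025 - 12 ≡ 73; y = λ·(2 - 73) - 25 ≡ 78. → (73, 78)
7P: (73, 78) + (10, 94). λ = (94 - 78)/(10 - 73) ≡ 16/34 mod 97. 34⁻¹ ≡ 20 (mod 97) since 34·20 = 680 ≡ 1, so λ ≡ 29.
  x = λ² - 73 - 10 = 841 - 83 ≡ 79; y = λ·(73 - 79) - 78 ≡ 39. → (79, 39)
8P: (79, 39) + (10, 94). λ = (94 - 39)/(10 - 79) ≡ 55/28 mod 97. 28⁻¹ ≡ 52 (mod 97), so λ ≡ 47.
  x = λ² - 79 - 10 = 2209 - 89 ≡ 83; y = λ·(79 - 83) - 39 ≡ 64. → (83, 64)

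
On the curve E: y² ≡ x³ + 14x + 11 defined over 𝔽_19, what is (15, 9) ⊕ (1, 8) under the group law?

(15, 9) + (1, 8). λ = (8 - 9)/(1 - 15) ≡ 18/5 mod 19. 5⁻¹ ≡ 4 (mod 19), so λ ≡ 15.
  x = λ² - 15 - 1 = 225 - 16 ≡ 0; y = λ·(15 - 0) - 9 ≡ 7. → (0, 7)

(0, 7)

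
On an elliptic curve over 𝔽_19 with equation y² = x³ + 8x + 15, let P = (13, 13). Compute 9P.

(5, 3)

Repeated addition: build up to 9P.
2P: tangent at (13, 13): λ = (3·13² + 8)/(2·13) ≡ 2/7. 7⁻¹ ≡ 11 (mod 19), so λ ≡ 2·11 ≡ 3.
  x = λ² - 13 - 13 = 9 - 26 ≡ 2; y = λ·(13 - 2) - 13 ≡ 1. → (2, 1)
3P: (2, 1) + (13, 13). λ = (13 - 1)/(13 - 2) ≡ 12/11 mod 19. 11⁻¹ ≡ 7 (mod 19), so λ ≡ 8.
  x = λ² - 2 - 13 = 64 - 15 ≡ 11; y = λ·(2 - 11) - 1 ≡ 3. → (11, 3)
4P: (11, 3) + (13, 13). λ = (13 - 3)/(13 - 11) ≡ 10/2 mod 19. 2⁻¹ ≡ 10 (mod 19), so λ ≡ 5.
  x = λ² - 11 - 13 = 25 - 24 ≡ 1; y = λ·(11 - 1) - 3 ≡ 9. → (1, 9)
5P: (1, 9) + (13, 13). λ = (13 - 9)/(13 - 1) ≡ 4/12 mod 19. 12⁻¹ ≡ 8 (mod 19) since 12·8 = 96 ≡ 1, so λ ≡ 13.
  x = λ² - 1 - 13 = 169 - 14 ≡ 3; y = λ·(1 - 3) - 9 ≡ 3. → (3, 3)
6P: (3, 3) + (13, 13). λ = (13 - 3)/(13 - 3) ≡ 10/10 mod 19. 10⁻¹ ≡ 2 (mod 19), so λ ≡ 1.
  x = λ² - 3 - 13 = 1 - 16 ≡ 4; y = λ·(3 - 4) - 3 ≡ 15. → (4, 15)
7P: (4, 15) + (13, 13). λ = (13 - 15)/(13 - 4) ≡ 17/9 mod 19. 9⁻¹ ≡ 17 (mod 19), so λ ≡ 4.
  x = λ² - 4 - 13 = 16 - 17 ≡ 18; y = λ·(4 - 18) - 15 ≡ 5. → (18, 5)
8P: (18, 5) + (13, 13). λ = (13 - 5)/(13 - 18) ≡ 8/14 mod 19. 14⁻¹ ≡ 15 (mod 19) since 14·15 = 210 ≡ 1, so λ ≡ 6.
  x = λ² - 18 - 13 = 36 - 31 ≡ 5; y = λ·(18 - 5) - 5 ≡ 16. → (5, 16)
9P: (5, 16) + (13, 13). λ = (13 - 16)/(13 - 5) ≡ 16/8 mod 19. 8⁻¹ ≡ 12 (mod 19) since 8·12 = 96 ≡ 1, so λ ≡ 2.
  x = λ² - 5 - 13 = 4 - 18 ≡ 5; y = λ·(5 - 5) - 16 ≡ 3. → (5, 3)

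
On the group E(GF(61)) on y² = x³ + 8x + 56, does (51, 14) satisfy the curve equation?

yes

y² = 14² ≡ 13; x³ + 8x + 56 = 133115 ≡ 13 (mod 61). 13 = 13.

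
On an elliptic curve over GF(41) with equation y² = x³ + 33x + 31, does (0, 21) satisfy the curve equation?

yes

y² = 21² ≡ 31; x³ + 33x + 31 = 31 ≡ 31 (mod 41). 31 = 31.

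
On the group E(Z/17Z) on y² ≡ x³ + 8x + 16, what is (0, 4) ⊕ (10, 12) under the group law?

(9, 16)

(0, 4) + (10, 12). λ = (12 - 4)/(10 - 0) ≡ 8/10 mod 17. 10⁻¹ ≡ 12 (mod 17) since 10·12 = 120 ≡ 1, so λ ≡ 11.
  x = λ² - 0 - 10 = 121 - 10 ≡ 9; y = λ·(0 - 9) - 4 ≡ 16. → (9, 16)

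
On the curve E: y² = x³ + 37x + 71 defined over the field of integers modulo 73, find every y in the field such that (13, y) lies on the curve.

x³ + 37x + 71 = 2749 ≡ 48 (mod 73).
Square roots of 48 mod 73: 11 and 62 (since 11² = 121 ≡ 48).

11, 62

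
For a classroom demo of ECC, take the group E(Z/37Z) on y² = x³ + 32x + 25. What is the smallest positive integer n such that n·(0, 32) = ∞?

7

2P: tangent at (0, 32): λ = (3·0² + 32)/(2·32) ≡ 32/27. 27⁻¹ ≡ 11 (mod 37) since 27·11 = 297 ≡ 1, so λ ≡ 32·11 ≡ 19.
  x = λ² - 0 - 0 = 361 - 0 ≡ 28; y = λ·(0 - 28) - 32 ≡ 28. → (28, 28)
3P: (28, 28) + (0, 32). λ = (32 - 28)/(0 - 28) ≡ 4/9 mod 37. 9⁻¹ ≡ 33 (mod 37), so λ ≡ 21.
  x = λ² - 28 - 0 = 441 - 28 ≡ 6; y = λ·(28 - 6) - 28 ≡ 27. → (6, 27)
4P: (6, 27) + (0, 32). λ = (32 - 27)/(0 - 6) ≡ 5/31 mod 37. 31⁻¹ ≡ 6 (mod 37) since 31·6 = 186 ≡ 1, so λ ≡ 30.
  x = λ² - 6 - 0 = 900 - 6 ≡ 6; y = λ·(6 - 6) - 27 ≡ 10. → (6, 10)
5P: (6, 10) + (0, 32). λ = (32 - 10)/(0 - 6) ≡ 22/31 mod 37. 31⁻¹ ≡ 6 (mod 37) since 31·6 = 186 ≡ 1, so λ ≡ 21.
  x = λ² - 6 - 0 = 441 - 6 ≡ 28; y = λ·(6 - 28) - 10 ≡ 9. → (28, 9)
6P: (28, 9) + (0, 32). λ = (32 - 9)/(0 - 28) ≡ 23/9 mod 37. 9⁻¹ ≡ 33 (mod 37), so λ ≡ 19.
  x = λ² - 28 - 0 = 361 - 28 ≡ 0; y = λ·(28 - 0) - 9 ≡ 5. → (0, 5)
7P: (0, 5) + (0, 32): same x and y₁ ≡ -y₂, so the sum is ∞.
7P = ∞, so the order is 7.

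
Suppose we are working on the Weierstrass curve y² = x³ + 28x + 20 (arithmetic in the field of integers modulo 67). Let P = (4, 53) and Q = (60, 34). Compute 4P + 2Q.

First 4P:
Double-and-add on 4 = (100)₂. Start with P = (4, 53) for the leading 1-bit.
double: tangent at (4, 53): λ = (3·4² + 28)/(2·53) ≡ 9/39. 39⁻¹ ≡ 55 (mod 67), so λ ≡ 9·55 ≡ 26.
  x = λ² - 4 - 4 = 676 - 8 ≡ 65; y = λ·(4 - 65) - 53 ≡ 36. → (65, 36)
double: tangent at (65, 36): λ = (3·65² + 28)/(2·36) ≡ 40/5. 5⁻¹ ≡ 27 (mod 67) since 5·27 = 135 ≡ 1, so λ ≡ 40·27 ≡ 8.
  x = λ² - 65 - 65 = 64 - 130 ≡ 1; y = λ·(65 - 1) - 36 ≡ 7. → (1, 7)
4P = (1, 7).
Next 2Q:
Repeated addition: build up to 2Q.
2Q: tangent at (60, 34): λ = (3·60² + 28)/(2·34) ≡ 41/1. 1⁻¹ ≡ 1 (mod 67) since 1·1 = 1 ≡ 1, so λ ≡ 41·1 ≡ 41.
  x = λ² - 60 - 60 = 1681 - 120 ≡ 20; y = λ·(60 - 20) - 34 ≡ 65. → (20, 65)
2Q = (20, 65).
Finally 4P + 2Q:
(1, 7) + (20, 65). λ = (65 - 7)/(20 - 1) ≡ 58/19 mod 67. 19⁻¹ ≡ 60 (mod 67), so λ ≡ 63.
  x = λ² - 1 - 20 = 3969 - 21 ≡ 62; y = λ·(1 - 62) - 7 ≡ 36. → (62, 36)

(62, 36)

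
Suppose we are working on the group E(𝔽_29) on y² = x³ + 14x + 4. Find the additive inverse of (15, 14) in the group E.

-(15, 14) = (15, -14 mod 29) = (15, 15).

(15, 15)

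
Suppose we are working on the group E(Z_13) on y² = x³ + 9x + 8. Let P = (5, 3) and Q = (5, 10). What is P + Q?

The two points share x = 5 and their y-coordinates satisfy 3 + 10 ≡ 0 (mod 13), so they are inverses. Their sum is 𝒪.

O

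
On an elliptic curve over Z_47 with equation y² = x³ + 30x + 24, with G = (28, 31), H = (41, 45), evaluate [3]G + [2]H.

(17, 18)

First 3G:
Repeated addition: build up to 3G.
2G: tangent at (28, 31): λ = (3·28² + 30)/(2·31) ≡ 32/15. 15⁻¹ ≡ 22 (mod 47), so λ ≡ 32·22 ≡ 46.
  x = λ² - 28 - 28 = 2116 - 56 ≡ 39; y = λ·(28 - 39) - 31 ≡ 27. → (39, 27)
3G: (39, 27) + (28, 31). λ = (31 - 27)/(28 - 39) ≡ 4/36 mod 47. 36⁻¹ ≡ 17 (mod 47), so λ ≡ 21.
  x = λ² - 39 - 28 = 441 - 67 ≡ 45; y = λ·(39 - 45) - 27 ≡ 35. → (45, 35)
3G = (45, 35).
Next 2H:
Repeated addition: build up to 2H.
2H: tangent at (41, 45): λ = (3·41² + 30)/(2·45) ≡ 44/43. 43⁻¹ ≡ 35 (mod 47), so λ ≡ 44·35 ≡ 36.
  x = λ² - 41 - 41 = 1296 - 82 ≡ 39; y = λ·(41 - 39) - 45 ≡ 27. → (39, 27)
2H = (39, 27).
Finally 3G + 2H:
(45, 35) + (39, 27). λ = (27 - 35)/(39 - 45) ≡ 39/41 mod 47. 41⁻¹ ≡ 39 (mod 47) since 41·39 = 1599 ≡ 1, so λ ≡ 17.
  x = λ² - 45 - 39 = 289 - 84 ≡ 17; y = λ·(45 - 17) - 35 ≡ 18. → (17, 18)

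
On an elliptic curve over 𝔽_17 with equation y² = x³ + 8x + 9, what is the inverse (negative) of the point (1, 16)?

(1, 1)

-(1, 16) = (1, -16 mod 17) = (1, 1).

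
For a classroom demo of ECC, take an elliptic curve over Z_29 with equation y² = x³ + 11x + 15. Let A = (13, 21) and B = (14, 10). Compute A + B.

(13, 21) + (14, 10). λ = (10 - 21)/(14 - 13) ≡ 18/1 mod 29. 1⁻¹ ≡ 1 (mod 29) since 1·1 = 1 ≡ 1, so λ ≡ 18.
  x = λ² - 13 - 14 = 324 - 27 ≡ 7; y = λ·(13 - 7) - 21 ≡ 0. → (7, 0)

(7, 0)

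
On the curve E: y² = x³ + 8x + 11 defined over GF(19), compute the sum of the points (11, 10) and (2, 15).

(11, 9)

(11, 10) + (2, 15). λ = (15 - 10)/(2 - 11) ≡ 5/10 mod 19. 10⁻¹ ≡ 2 (mod 19) since 10·2 = 20 ≡ 1, so λ ≡ 10.
  x = λ² - 11 - 2 = 100 - 13 ≡ 11; y = λ·(11 - 11) - 10 ≡ 9. → (11, 9)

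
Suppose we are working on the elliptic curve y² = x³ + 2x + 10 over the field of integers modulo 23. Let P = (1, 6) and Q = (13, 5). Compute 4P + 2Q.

First 4P:
Repeated addition: build up to 4P.
2P: tangent at (1, 6): λ = (3·1² + 2)/(2·6) ≡ 5/12. 12⁻¹ ≡ 2 (mod 23), so λ ≡ 5·2 ≡ 10.
  x = λ² - 1 - 1 = 100 - 2 ≡ 6; y = λ·(1 - 6) - 6 ≡ 13. → (6, 13)
3P: (6, 13) + (1, 6). λ = (6 - 13)/(1 - 6) ≡ 16/18 mod 23. 18⁻¹ ≡ 9 (mod 23), so λ ≡ 6.
  x = λ² - 6 - 1 = 36 - 7 ≡ 6; y = λ·(6 - 6) - 13 ≡ 10. → (6, 10)
4P: (6, 10) + (1, 6). λ = (6 - 10)/(1 - 6) ≡ 19/18 mod 23. 18⁻¹ ≡ 9 (mod 23), so λ ≡ 10.
  x = λ² - 6 - 1 = 100 - 7 ≡ 1; y = λ·(6 - 1) - 10 ≡ 17. → (1, 17)
4P = (1, 17).
Next 2Q:
Repeated addition: build up to 2Q.
2Q: tangent at (13, 5): λ = (3·13² + 2)/(2·5) ≡ 3/10. 10⁻¹ ≡ 7 (mod 23) since 10·7 = 70 ≡ 1, so λ ≡ 3·7 ≡ 21.
  x = λ² - 13 - 13 = 441 - 26 ≡ 1; y = λ·(13 - 1) - 5 ≡ 17. → (1, 17)
2Q = (1, 17).
Finally 4P + 2Q:
tangent at (1, 17): λ = (3·1² + 2)/(2·17) ≡ 5/11. 11⁻¹ ≡ 21 (mod 23) since 11·21 = 231 ≡ 1, so λ ≡ 5·21 ≡ 13.
  x = λ² - 1 - 1 = 169 - 2 ≡ 6; y = λ·(1 - 6) - 17 ≡ 10. → (6, 10)

(6, 10)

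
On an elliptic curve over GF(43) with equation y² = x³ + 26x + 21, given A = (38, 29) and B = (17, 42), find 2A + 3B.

First 2A:
Repeated addition: build up to 2A.
2A: tangent at (38, 29): λ = (3·38² + 26)/(2·29) ≡ 15/15. 15⁻¹ ≡ 23 (mod 43) since 15·23 = 345 ≡ 1, so λ ≡ 15·23 ≡ 1.
  x = λ² - 38 - 38 = 1 - 76 ≡ 11; y = λ·(38 - 11) - 29 ≡ 41. → (11, 41)
2A = (11, 41).
Next 3B:
Repeated addition: build up to 3B.
2B: tangent at (17, 42): λ = (3·17² + 26)/(2·42) ≡ 33/41. 41⁻¹ ≡ 21 (mod 43) since 41·21 = 861 ≡ 1, so λ ≡ 33·21 ≡ 5.
  x = λ² - 17 - 17 = 25 - 34 ≡ 34; y = λ·(17 - 34) - 42 ≡ 2. → (34, 2)
3B: (34, 2) + (17, 42). λ = (42 - 2)/(17 - 34) ≡ 40/26 mod 43. 26⁻¹ ≡ 5 (mod 43), so λ ≡ 28.
  x = λ² - 34 - 17 = 784 - 51 ≡ 2; y = λ·(34 - 2) - 2 ≡ 34. → (2, 34)
3B = (2, 34).
Finally 2A + 3B:
(11, 41) + (2, 34). λ = (34 - 41)/(2 - 11) ≡ 36/34 mod 43. 34⁻¹ ≡ 19 (mod 43) since 34·19 = 646 ≡ 1, so λ ≡ 39.
  x = λ² - 11 - 2 = 1521 - 13 ≡ 3; y = λ·(11 - 3) - 41 ≡ 13. → (3, 13)

(3, 13)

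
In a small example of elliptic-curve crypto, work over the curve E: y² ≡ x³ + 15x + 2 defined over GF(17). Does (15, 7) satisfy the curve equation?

y² = 7² ≡ 15; x³ + 15x + 2 = 3602 ≡ 15 (mod 17). 15 = 15.

yes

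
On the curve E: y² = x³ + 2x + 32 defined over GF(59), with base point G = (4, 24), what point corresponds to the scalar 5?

Repeated addition: build up to 5G.
2G: tangent at (4, 24): λ = (3·4² + 2)/(2·24) ≡ 50/48. 48⁻¹ ≡ 16 (mod 59), so λ ≡ 50·16 ≡ 33.
  x = λ² - 4 - 4 = 1089 - 8 ≡ 19; y = λ·(4 - 19) - 24 ≡ 12. → (19, 12)
3G: (19, 12) + (4, 24). λ = (24 - 12)/(4 - 19) ≡ 12/44 mod 59. 44⁻¹ ≡ 55 (mod 59) since 44·55 = 2420 ≡ 1, so λ ≡ 11.
  x = λ² - 19 - 4 = 121 - 23 ≡ 39; y = λ·(19 - 39) - 12 ≡ 4. → (39, 4)
4G: (39, 4) + (4, 24). λ = (24 - 4)/(4 - 39) ≡ 20/24 mod 59. 24⁻¹ ≡ 32 (mod 59), so λ ≡ 50.
  x = λ² - 39 - 4 = 2500 - 43 ≡ 38; y = λ·(39 - 38) - 4 ≡ 46. → (38, 46)
5G: (38, 46) + (4, 24). λ = (24 - 46)/(4 - 38) ≡ 37/25 mod 59. 25⁻¹ ≡ 26 (mod 59) since 25·26 = 650 ≡ 1, so λ ≡ 18.
  x = λ² - 38 - 4 = 324 - 42 ≡ 46; y = λ·(38 - 46) - 46 ≡ 46. → (46, 46)

(46, 46)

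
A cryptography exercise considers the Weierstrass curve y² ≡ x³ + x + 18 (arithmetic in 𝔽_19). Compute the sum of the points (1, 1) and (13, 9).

(1, 1) + (13, 9). λ = (9 - 1)/(13 - 1) ≡ 8/12 mod 19. 12⁻¹ ≡ 8 (mod 19) since 12·8 = 96 ≡ 1, so λ ≡ 7.
  x = λ² - 1 - 13 = 49 - 14 ≡ 16; y = λ·(1 - 16) - 1 ≡ 8. → (16, 8)

(16, 8)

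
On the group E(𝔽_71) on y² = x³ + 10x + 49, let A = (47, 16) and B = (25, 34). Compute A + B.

(56, 43)

(47, 16) + (25, 34). λ = (34 - 16)/(25 - 47) ≡ 18/49 mod 71. 49⁻¹ ≡ 29 (mod 71), so λ ≡ 25.
  x = λ² - 47 - 25 = 625 - 72 ≡ 56; y = λ·(47 - 56) - 16 ≡ 43. → (56, 43)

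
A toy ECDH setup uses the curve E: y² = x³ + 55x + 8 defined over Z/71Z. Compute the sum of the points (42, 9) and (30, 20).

(42, 9) + (30, 20). λ = (20 - 9)/(30 - 42) ≡ 11/59 mod 71. 59⁻¹ ≡ 65 (mod 71), so λ ≡ 5.
  x = λ² - 42 - 30 = 25 - 72 ≡ 24; y = λ·(42 - 24) - 9 ≡ 10. → (24, 10)

(24, 10)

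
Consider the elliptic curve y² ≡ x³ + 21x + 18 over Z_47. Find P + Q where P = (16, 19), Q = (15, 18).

(16, 19) + (15, 18). λ = (18 - 19)/(15 - 16) ≡ 46/46 mod 47. 46⁻¹ ≡ 46 (mod 47) since 46·46 = 2116 ≡ 1, so λ ≡ 1.
  x = λ² - 16 - 15 = 1 - 31 ≡ 17; y = λ·(16 - 17) - 19 ≡ 27. → (17, 27)

(17, 27)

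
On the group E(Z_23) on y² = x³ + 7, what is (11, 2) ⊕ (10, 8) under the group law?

(15, 22)

(11, 2) + (10, 8). λ = (8 - 2)/(10 - 11) ≡ 6/22 mod 23. 22⁻¹ ≡ 22 (mod 23) since 22·22 = 484 ≡ 1, so λ ≡ 17.
  x = λ² - 11 - 10 = 289 - 21 ≡ 15; y = λ·(11 - 15) - 2 ≡ 22. → (15, 22)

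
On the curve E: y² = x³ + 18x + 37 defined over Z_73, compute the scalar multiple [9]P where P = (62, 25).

(62, 25)

Repeated addition: build up to 9P.
2P: tangent at (62, 25): λ = (3·62² + 18)/(2·25) ≡ 16/50. 50⁻¹ ≡ 19 (mod 73), so λ ≡ 16·19 ≡ 12.
  x = λ² - 62 - 62 = 144 - 124 ≡ 20; y = λ·(62 - 20) - 25 ≡ 41. → (20, 41)
3P: (20, 41) + (62, 25). λ = (25 - 41)/(62 - 20) ≡ 57/42 mod 73. 42⁻¹ ≡ 40 (mod 73), so λ ≡ 17.
  x = λ² - 20 - 62 = 289 - 82 ≡ 61; y = λ·(20 - 61) - 41 ≡ 65. → (61, 65)
4P: (61, 65) + (62, 25). λ = (25 - 65)/(62 - 61) ≡ 33/1 mod 73. 1⁻¹ ≡ 1 (mod 73), so λ ≡ 33.
  x = λ² - 61 - 62 = 1089 - 123 ≡ 17; y = λ·(61 - 17) - 65 ≡ 0. → (17, 0)
5P: (17, 0) + (62, 25). λ = (25 - 0)/(62 - 17) ≡ 25/45 mod 73. 45⁻¹ ≡ 13 (mod 73), so λ ≡ 33.
  x = λ² - 17 - 62 = 1089 - 79 ≡ 61; y = λ·(17 - 61) - 0 ≡ 8. → (61, 8)
6P: (61, 8) + (62, 25). λ = (25 - 8)/(62 - 61) ≡ 17/1 mod 73. 1⁻¹ ≡ 1 (mod 73) since 1·1 = 1 ≡ 1, so λ ≡ 17.
  x = λ² - 61 - 62 = 289 - 123 ≡ 20; y = λ·(61 - 20) - 8 ≡ 32. → (20, 32)
7P: (20, 32) + (62, 25). λ = (25 - 32)/(62 - 20) ≡ 66/42 mod 73. 42⁻¹ ≡ 40 (mod 73) since 42·40 = 1680 ≡ 1, so λ ≡ 12.
  x = λ² - 20 - 62 = 144 - 82 ≡ 62; y = λ·(20 - 62) - 32 ≡ 48. → (62, 48)
8P: (62, 48) + (62, 25): same x and y₁ ≡ -y₂, so the sum is O.
9P: O + (62, 25) = (62, 25) (identity).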